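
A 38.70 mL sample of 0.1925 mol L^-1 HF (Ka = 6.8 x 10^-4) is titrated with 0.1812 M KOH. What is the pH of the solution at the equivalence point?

8.07

n(HF) = 0.1925 x 0.03870 = 0.007450 mol; V(KOH) at equivalence = 0.007450/0.1812 = 0.04111 L.
At equivalence all the acid is converted to F-; total volume = 0.03870 + 0.04111 = 0.07981 L, so [F-] = 0.007450/0.07981 = 0.09334 M.
Kb = Kw/Ka = 1.0e-14 / 6.8 x 10^-4 = 1.47e-11.
[OH^-] = sqrt(Kb x [F-]) = sqrt(1.47e-11 x 0.09334) = 1.17e-6 M.
pOH = 5.93, so pH = 14.00 - 5.93 = 8.07.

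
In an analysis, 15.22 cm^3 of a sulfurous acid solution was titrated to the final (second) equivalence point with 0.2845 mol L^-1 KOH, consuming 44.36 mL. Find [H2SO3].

0.415 M

n(KOH) = 0.2845 x 0.04436 = 0.01262 mol.
At the final (second) equivalence point, 2 mol OH^- react per mol H2SO3, so n(H2SO3) = 0.01262 / 2 = 0.006310 mol.
[H2SO3] = 0.006310 / 0.01522 L = 0.415 M.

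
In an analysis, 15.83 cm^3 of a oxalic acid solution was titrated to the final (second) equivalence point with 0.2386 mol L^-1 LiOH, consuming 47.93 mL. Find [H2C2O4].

0.361 M

n(LiOH) = 0.2386 x 0.04793 = 0.01144 mol.
At the final (second) equivalence point, 2 mol OH^- react per mol H2C2O4, so n(H2C2O4) = 0.01144 / 2 = 0.005718 mol.
[H2C2O4] = 0.005718 / 0.01583 L = 0.361 M.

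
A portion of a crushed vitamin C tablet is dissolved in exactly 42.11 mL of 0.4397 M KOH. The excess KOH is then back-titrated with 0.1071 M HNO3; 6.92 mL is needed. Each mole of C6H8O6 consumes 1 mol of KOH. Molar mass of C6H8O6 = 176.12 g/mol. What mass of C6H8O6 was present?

3.13 g

Total n(KOH) added = 0.4397 x 0.04211 = 0.01852 mol.
n(HNO3) used = 0.1071 x 0.006920 = 0.0007411 mol, which equals the excess n(KOH).
So n(KOH) consumed by the sample = 0.01852 - 0.0007411 = 0.01777 mol.
n(C6H8O6) = 0.01777 / 1 = 0.01777 mol.
mass = 0.01777 mol x 176.12 g/mol = 3.13 g.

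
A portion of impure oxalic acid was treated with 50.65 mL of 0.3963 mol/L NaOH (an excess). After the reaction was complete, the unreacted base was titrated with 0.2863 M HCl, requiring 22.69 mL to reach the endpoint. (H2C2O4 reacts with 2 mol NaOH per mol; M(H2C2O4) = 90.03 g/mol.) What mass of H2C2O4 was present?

0.611 g

Total n(NaOH) added = 0.3963 x 0.05065 = 0.02007 mol.
n(HCl) used = 0.2863 x 0.02269 = 0.006496 mol, which equals the excess n(NaOH).
So n(NaOH) consumed by the sample = 0.02007 - 0.006496 = 0.01358 mol.
n(H2C2O4) = 0.01358 / 2 = 0.006788 mol.
mass = 0.006788 mol x 90.03 g/mol = 0.611 g.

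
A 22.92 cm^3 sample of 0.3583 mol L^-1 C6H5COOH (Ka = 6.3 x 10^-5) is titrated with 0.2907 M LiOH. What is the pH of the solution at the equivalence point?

8.70

n(C6H5COOH) = 0.3583 x 0.02292 = 0.008212 mol; V(LiOH) at equivalence = 0.008212/0.2907 = 0.02825 L.
At equivalence all the acid is converted to C6H5COO-; total volume = 0.02292 + 0.02825 = 0.05117 L, so [C6H5COO-] = 0.008212/0.05117 = 0.1605 M.
Kb = Kw/Ka = 1.0e-14 / 6.3 x 10^-5 = 1.59e-10.
[OH^-] = sqrt(Kb x [C6H5COO-]) = sqrt(1.59e-10 x 0.1605) = 5.05e-6 M.
pOH = 5.30, so pH = 14.00 - 5.30 = 8.70.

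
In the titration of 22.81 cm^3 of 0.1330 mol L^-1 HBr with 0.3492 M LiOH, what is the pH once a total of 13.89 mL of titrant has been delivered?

12.69

n(acid) = 0.1330 x 0.02281 = 0.003034 mol; n(LiOH) added = 0.3492 x 0.01389 = 0.004850 mol.
Base is in excess by 0.004850 - 0.003034 = 0.001817 mol in a total volume of 0.03670 L.
[OH^-] = 0.001817/0.03670 = 0.04950 M, so pOH = 1.31 and pH = 14.00 - 1.31 = 12.69.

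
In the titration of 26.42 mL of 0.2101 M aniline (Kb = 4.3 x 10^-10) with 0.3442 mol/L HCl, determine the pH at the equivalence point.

2.76

n(C6H5NH2) = 0.2101 x 0.02642 = 0.005551 mol; V(HCl) at equivalence = 0.005551/0.3442 = 0.01613 L.
At equivalence the base is fully converted to C6H5NH3+; total volume = 0.04255 L, so [C6H5NH3+] = 0.005551/0.04255 = 0.1305 M.
Ka(C6H5NH3+) = Kw/Kb = 1.0e-14 / 4.3 x 10^-10 = 2.33e-5.
[H^+] = sqrt(Ka x [C6H5NH3+]) = sqrt(2.33e-5 x 0.1305) = 0.00174 M.
pH = -log(0.00174) = 2.76.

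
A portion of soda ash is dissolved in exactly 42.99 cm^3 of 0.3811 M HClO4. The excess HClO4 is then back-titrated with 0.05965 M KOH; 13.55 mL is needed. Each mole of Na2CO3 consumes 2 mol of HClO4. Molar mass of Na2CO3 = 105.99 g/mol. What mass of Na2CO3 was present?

0.825 g

Total n(HClO4) added = 0.3811 x 0.04299 = 0.01638 mol.
n(KOH) used = 0.05965 x 0.01355 = 0.0008083 mol, which equals the excess n(HClO4).
So n(HClO4) consumed by the sample = 0.01638 - 0.0008083 = 0.01558 mol.
n(Na2CO3) = 0.01558 / 2 = 0.007788 mol.
mass = 0.007788 mol x 105.99 g/mol = 0.825 g.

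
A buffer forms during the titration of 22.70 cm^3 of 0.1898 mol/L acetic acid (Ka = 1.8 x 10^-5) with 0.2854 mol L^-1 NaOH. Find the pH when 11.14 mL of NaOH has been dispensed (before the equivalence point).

5.19

Initial n(CH3COOH) = 0.1898 x 0.02270 = 0.004308 mol.
n(NaOH) added = 0.2854 x 0.01114 = 0.003179 mol, converting that many moles of CH3COOH to CH3COO-.
Remaining n(CH3COOH) = 0.001129 mol; n(CH3COO-) = 0.003179 mol.
By Henderson-Hasselbalch, pH = pKa + log([A^-]/[HA]) = 4.74 + log(0.003179/0.001129) = 4.74 + (+0.45) = 5.19.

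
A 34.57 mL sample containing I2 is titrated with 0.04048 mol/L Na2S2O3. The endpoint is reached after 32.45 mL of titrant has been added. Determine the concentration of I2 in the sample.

0.0190 M

n(Na2S2O3) = 0.04048 x 0.03245 = 0.001314 mol.
From the balanced equation, 2 mol Na2S2O3 reacts with 1 mol I2, so n(I2) = 0.001314 x 1/2 = 0.0006568 mol.
[I2] = 0.0006568 / 0.03457 L = 0.0190 M.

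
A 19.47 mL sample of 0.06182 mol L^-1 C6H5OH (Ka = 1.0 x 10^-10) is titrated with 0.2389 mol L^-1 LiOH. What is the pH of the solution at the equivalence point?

n(C6H5OH) = 0.06182 x 0.01947 = 0.001204 mol; V(LiOH) at equivalence = 0.001204/0.2389 = 0.005038 L.
At equivalence all the acid is converted to C6H5O-; total volume = 0.01947 + 0.005038 = 0.02451 L, so [C6H5O-] = 0.001204/0.02451 = 0.04911 M.
Kb = Kw/Ka = 1.0e-14 / 1.0 x 10^-10 = 0.000100.
[OH^-] = sqrt(Kb x [C6H5O-]) = sqrt(0.000100 x 0.04911) = 0.00222 M.
pOH = 2.65, so pH = 14.00 - 2.65 = 11.35.

11.35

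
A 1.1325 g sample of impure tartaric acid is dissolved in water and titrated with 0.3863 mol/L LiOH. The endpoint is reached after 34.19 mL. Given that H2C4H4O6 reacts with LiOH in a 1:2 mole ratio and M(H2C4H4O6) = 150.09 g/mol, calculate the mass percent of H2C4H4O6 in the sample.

87.5%

n(LiOH) = 0.3863 x 0.03419 = 0.01321 mol.
n(H2C4H4O6) = 0.01321 / 2 = 0.006604 mol.
mass of H2C4H4O6 = 0.006604 x 150.09 = 0.9912 g.
% purity = 0.9912 / 1.1325 x 100 = 87.5%.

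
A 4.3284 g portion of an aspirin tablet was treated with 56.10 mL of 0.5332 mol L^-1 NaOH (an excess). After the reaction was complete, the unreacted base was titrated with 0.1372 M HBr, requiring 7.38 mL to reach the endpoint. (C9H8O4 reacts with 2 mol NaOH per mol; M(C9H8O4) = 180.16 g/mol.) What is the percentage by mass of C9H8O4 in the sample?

Total n(NaOH) added = 0.5332 x 0.05610 = 0.02991 mol.
n(HBr) used = 0.1372 x 0.007380 = 0.001013 mol, which equals the excess n(NaOH).
So n(NaOH) consumed by the sample = 0.02991 - 0.001013 = 0.02890 mol.
n(C9H8O4) = 0.02890 / 2 = 0.01445 mol.
mass C9H8O4 = 0.01445 x 180.16 = 2.603 g, so %C9H8O4 = 2.603/4.3284 x 100 = 60.1%.

60.1%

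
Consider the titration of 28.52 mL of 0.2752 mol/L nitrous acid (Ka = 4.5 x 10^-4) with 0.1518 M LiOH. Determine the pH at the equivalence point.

n(HNO2) = 0.2752 x 0.02852 = 0.007849 mol; V(LiOH) at equivalence = 0.007849/0.1518 = 0.05170 L.
At equivalence all the acid is converted to NO2-; total volume = 0.02852 + 0.05170 = 0.08022 L, so [NO2-] = 0.007849/0.08022 = 0.09783 M.
Kb = Kw/Ka = 1.0e-14 / 4.5 x 10^-4 = 2.22e-11.
[OH^-] = sqrt(Kb x [NO2-]) = sqrt(2.22e-11 x 0.09783) = 1.47e-6 M.
pOH = 5.83, so pH = 14.00 - 5.83 = 8.17.

8.17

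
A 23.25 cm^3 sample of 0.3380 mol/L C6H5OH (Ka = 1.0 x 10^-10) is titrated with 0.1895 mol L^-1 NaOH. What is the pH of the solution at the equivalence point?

11.54

n(C6H5OH) = 0.3380 x 0.02325 = 0.007859 mol; V(NaOH) at equivalence = 0.007859/0.1895 = 0.04147 L.
At equivalence all the acid is converted to C6H5O-; total volume = 0.02325 + 0.04147 = 0.06472 L, so [C6H5O-] = 0.007859/0.06472 = 0.1214 M.
Kb = Kw/Ka = 1.0e-14 / 1.0 x 10^-10 = 0.000100.
[OH^-] = sqrt(Kb x [C6H5O-]) = sqrt(0.000100 x 0.1214) = 0.00348 M.
pOH = 2.46, so pH = 14.00 - 2.46 = 11.54.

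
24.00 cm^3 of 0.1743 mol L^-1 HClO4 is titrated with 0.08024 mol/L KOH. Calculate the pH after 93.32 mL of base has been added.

n(acid) = 0.1743 x 0.02400 = 0.004183 mol; n(KOH) added = 0.08024 x 0.09332 = 0.007488 mol.
Base is in excess by 0.007488 - 0.004183 = 0.003305 mol in a total volume of 0.1173 L.
[OH^-] = 0.003305/0.1173 = 0.02817 M, so pOH = 1.55 and pH = 14.00 - 1.55 = 12.45.

12.45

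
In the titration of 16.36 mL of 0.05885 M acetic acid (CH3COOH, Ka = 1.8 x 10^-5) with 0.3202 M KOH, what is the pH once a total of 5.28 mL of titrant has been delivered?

n(acid) = 0.05885 x 0.01636 = 0.0009628 mol; n(KOH) added = 0.3202 x 0.005280 = 0.001691 mol.
Base is in excess by 0.001691 - 0.0009628 = 0.0007279 mol in a total volume of 0.02164 L.
[OH^-] = 0.0007279/0.02164 = 0.03364 M, so pOH = 1.47 and pH = 14.00 - 1.47 = 12.53.

12.53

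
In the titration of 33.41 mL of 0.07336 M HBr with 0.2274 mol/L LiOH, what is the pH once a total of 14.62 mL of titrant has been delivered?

n(acid) = 0.07336 x 0.03341 = 0.002451 mol; n(LiOH) added = 0.2274 x 0.01462 = 0.003325 mol.
Base is in excess by 0.003325 - 0.002451 = 0.0008736 mol in a total volume of 0.04803 L.
[OH^-] = 0.0008736/0.04803 = 0.01819 M, so pOH = 1.74 and pH = 14.00 - 1.74 = 12.26.

12.26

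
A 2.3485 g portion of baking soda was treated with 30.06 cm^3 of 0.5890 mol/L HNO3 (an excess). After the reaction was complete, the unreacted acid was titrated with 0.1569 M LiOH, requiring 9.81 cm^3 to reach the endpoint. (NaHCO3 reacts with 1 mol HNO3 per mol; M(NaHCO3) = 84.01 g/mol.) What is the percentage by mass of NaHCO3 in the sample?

57.8%

Total n(HNO3) added = 0.5890 x 0.03006 = 0.01771 mol.
n(LiOH) used = 0.1569 x 0.009810 = 0.001539 mol, which equals the excess n(HNO3).
So n(HNO3) consumed by the sample = 0.01771 - 0.001539 = 0.01617 mol.
n(NaHCO3) = 0.01617 / 1 = 0.01617 mol.
mass NaHCO3 = 0.01617 x 84.01 = 1.358 g, so %NaHCO3 = 1.358/2.3485 x 100 = 57.8%.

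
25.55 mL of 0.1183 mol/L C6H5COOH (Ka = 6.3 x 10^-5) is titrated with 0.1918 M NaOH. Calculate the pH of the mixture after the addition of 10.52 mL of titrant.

Initial n(C6H5COOH) = 0.1183 x 0.02555 = 0.003023 mol.
n(NaOH) added = 0.1918 x 0.01052 = 0.002018 mol, converting that many moles of C6H5COOH to C6H5COO-.
Remaining n(C6H5COOH) = 0.001005 mol; n(C6H5COO-) = 0.002018 mol.
By Henderson-Hasselbalch, pH = pKa + log([A^-]/[HA]) = 4.20 + log(0.002018/0.001005) = 4.20 + (+0.30) = 4.50.

4.50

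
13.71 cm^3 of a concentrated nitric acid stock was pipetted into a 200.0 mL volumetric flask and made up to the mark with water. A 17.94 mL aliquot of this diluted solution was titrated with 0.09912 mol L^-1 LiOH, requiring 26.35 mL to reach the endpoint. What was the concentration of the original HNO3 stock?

2.12 M

n(LiOH) = 0.09912 x 0.02635 = 0.002612 mol.
n(HNO3) in the aliquot = 0.002612 mol.
[diluted HNO3] = 0.002612 / 0.01794 = 0.1456 M.
Dilution factor = 200.0/13.71 = 14.59, so [stock] = 0.1456 x 14.59 = 2.12 M.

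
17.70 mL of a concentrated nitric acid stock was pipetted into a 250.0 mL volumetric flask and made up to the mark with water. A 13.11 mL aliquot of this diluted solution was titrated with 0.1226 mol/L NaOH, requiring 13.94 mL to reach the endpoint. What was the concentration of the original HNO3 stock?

n(NaOH) = 0.1226 x 0.01394 = 0.001709 mol.
n(HNO3) in the aliquot = 0.001709 mol.
[diluted HNO3] = 0.001709 / 0.01311 = 0.1304 M.
Dilution factor = 250.0/17.70 = 14.12, so [stock] = 0.1304 x 14.12 = 1.84 M.

1.84 M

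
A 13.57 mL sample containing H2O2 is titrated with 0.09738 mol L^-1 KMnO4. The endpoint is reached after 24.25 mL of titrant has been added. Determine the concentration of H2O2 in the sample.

n(KMnO4) = 0.09738 x 0.02425 = 0.002361 mol.
From the balanced equation, 2 mol KMnO4 reacts with 5 mol H2O2, so n(H2O2) = 0.002361 x 5/2 = 0.005904 mol.
[H2O2] = 0.005904 / 0.01357 L = 0.435 M.

0.435 M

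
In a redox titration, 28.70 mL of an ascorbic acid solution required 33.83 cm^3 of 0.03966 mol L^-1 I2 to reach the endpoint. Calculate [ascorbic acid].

0.0467 M

n(I2) = 0.03966 x 0.03383 = 0.001342 mol.
From the balanced equation, 1 mol I2 reacts with 1 mol ascorbic acid, so n(ascorbic acid) = 0.001342 x 1/1 = 0.001342 mol.
[ascorbic acid] = 0.001342 / 0.02870 L = 0.0467 M.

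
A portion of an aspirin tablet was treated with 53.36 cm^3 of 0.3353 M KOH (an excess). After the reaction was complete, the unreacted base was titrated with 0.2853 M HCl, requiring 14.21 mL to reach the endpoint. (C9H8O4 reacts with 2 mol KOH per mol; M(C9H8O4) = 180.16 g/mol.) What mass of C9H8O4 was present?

Total n(KOH) added = 0.3353 x 0.05336 = 0.01789 mol.
n(HCl) used = 0.2853 x 0.01421 = 0.004054 mol, which equals the excess n(KOH).
So n(KOH) consumed by the sample = 0.01789 - 0.004054 = 0.01384 mol.
n(C9H8O4) = 0.01384 / 2 = 0.006919 mol.
mass = 0.006919 mol x 180.16 g/mol = 1.25 g.

1.25 g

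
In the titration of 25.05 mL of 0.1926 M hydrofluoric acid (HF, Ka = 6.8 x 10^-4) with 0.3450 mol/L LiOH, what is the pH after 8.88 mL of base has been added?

3.41

Initial n(HF) = 0.1926 x 0.02505 = 0.004825 mol.
n(LiOH) added = 0.3450 x 0.008880 = 0.003064 mol, converting that many moles of HF to F-.
Remaining n(HF) = 0.001761 mol; n(F-) = 0.003064 mol.
By Henderson-Hasselbalch, pH = pKa + log([A^-]/[HA]) = 3.17 + log(0.003064/0.001761) = 3.17 + (+0.24) = 3.41.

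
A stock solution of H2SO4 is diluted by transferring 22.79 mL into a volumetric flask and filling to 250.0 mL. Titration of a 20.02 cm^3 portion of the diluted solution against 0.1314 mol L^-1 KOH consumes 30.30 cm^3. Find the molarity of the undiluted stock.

n(KOH) = 0.1314 x 0.03030 = 0.003981 mol.
n(H2SO4) in the aliquot = 0.003981 x 1/2 = 0.001991 mol.
[diluted H2SO4] = 0.001991 / 0.02002 = 0.09944 M.
Dilution factor = 250.0/22.79 = 10.97, so [stock] = 0.09944 x 10.97 = 1.09 M.

1.09 M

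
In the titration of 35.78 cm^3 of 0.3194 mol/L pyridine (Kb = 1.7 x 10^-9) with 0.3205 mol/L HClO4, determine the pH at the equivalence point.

3.01

n(C5H5N) = 0.3194 x 0.03578 = 0.01143 mol; V(HClO4) at equivalence = 0.01143/0.3205 = 0.03566 L.
At equivalence the base is fully converted to C5H5NH+; total volume = 0.07144 L, so [C5H5NH+] = 0.01143/0.07144 = 0.1600 M.
Ka(C5H5NH+) = Kw/Kb = 1.0e-14 / 1.7 x 10^-9 = 5.88e-6.
[H^+] = sqrt(Ka x [C5H5NH+]) = sqrt(5.88e-6 x 0.1600) = 0.000970 M.
pH = -log(0.000970) = 3.01.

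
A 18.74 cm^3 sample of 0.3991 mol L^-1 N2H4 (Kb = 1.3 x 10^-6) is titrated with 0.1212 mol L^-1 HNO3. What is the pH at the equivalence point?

4.57

n(N2H4) = 0.3991 x 0.01874 = 0.007479 mol; V(HNO3) at equivalence = 0.007479/0.1212 = 0.06171 L.
At equivalence the base is fully converted to N2H5+; total volume = 0.08045 L, so [N2H5+] = 0.007479/0.08045 = 0.09297 M.
Ka(N2H5+) = Kw/Kb = 1.0e-14 / 1.3 x 10^-6 = 7.69e-9.
[H^+] = sqrt(Ka x [N2H5+]) = sqrt(7.69e-9 x 0.09297) = 2.67e-5 M.
pH = -log(2.67e-5) = 4.57.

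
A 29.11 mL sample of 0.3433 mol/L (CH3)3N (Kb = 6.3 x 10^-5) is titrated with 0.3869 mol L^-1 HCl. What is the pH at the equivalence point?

n((CH3)3N) = 0.3433 x 0.02911 = 0.009993 mol; V(HCl) at equivalence = 0.009993/0.3869 = 0.02583 L.
At equivalence the base is fully converted to (CH3)3NH+; total volume = 0.05494 L, so [(CH3)3NH+] = 0.009993/0.05494 = 0.1819 M.
Ka((CH3)3NH+) = Kw/Kb = 1.0e-14 / 6.3 x 10^-5 = 1.59e-10.
[H^+] = sqrt(Ka x [(CH3)3NH+]) = sqrt(1.59e-10 x 0.1819) = 5.37e-6 M.
pH = -log(5.37e-6) = 5.27.

5.27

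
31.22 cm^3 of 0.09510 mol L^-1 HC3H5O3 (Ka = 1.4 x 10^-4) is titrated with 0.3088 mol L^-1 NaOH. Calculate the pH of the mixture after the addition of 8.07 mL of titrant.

4.57

Initial n(HC3H5O3) = 0.09510 x 0.03122 = 0.002969 mol.
n(NaOH) added = 0.3088 x 0.008070 = 0.002492 mol, converting that many moles of HC3H5O3 to C3H5O3-.
Remaining n(HC3H5O3) = 0.0004770 mol; n(C3H5O3-) = 0.002492 mol.
By Henderson-Hasselbalch, pH = pKa + log([A^-]/[HA]) = 3.85 + log(0.002492/0.0004770) = 3.85 + (+0.72) = 4.57.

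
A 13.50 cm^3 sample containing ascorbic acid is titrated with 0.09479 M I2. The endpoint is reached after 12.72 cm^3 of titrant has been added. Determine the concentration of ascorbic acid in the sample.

0.0893 M

n(I2) = 0.09479 x 0.01272 = 0.001206 mol.
From the balanced equation, 1 mol I2 reacts with 1 mol ascorbic acid, so n(ascorbic acid) = 0.001206 x 1/1 = 0.001206 mol.
[ascorbic acid] = 0.001206 / 0.01350 L = 0.0893 M.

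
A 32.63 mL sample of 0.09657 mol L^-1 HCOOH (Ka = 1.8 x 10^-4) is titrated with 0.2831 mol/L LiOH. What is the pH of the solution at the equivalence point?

n(HCOOH) = 0.09657 x 0.03263 = 0.003151 mol; V(LiOH) at equivalence = 0.003151/0.2831 = 0.01113 L.
At equivalence all the acid is converted to HCOO-; total volume = 0.03263 + 0.01113 = 0.04376 L, so [HCOO-] = 0.003151/0.04376 = 0.07201 M.
Kb = Kw/Ka = 1.0e-14 / 1.8 x 10^-4 = 5.56e-11.
[OH^-] = sqrt(Kb x [HCOO-]) = sqrt(5.56e-11 x 0.07201) = 2.00e-6 M.
pOH = 5.70, so pH = 14.00 - 5.70 = 8.30.

8.30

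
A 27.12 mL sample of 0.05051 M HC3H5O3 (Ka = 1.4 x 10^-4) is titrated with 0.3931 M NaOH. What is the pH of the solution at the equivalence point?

8.25

n(HC3H5O3) = 0.05051 x 0.02712 = 0.001370 mol; V(NaOH) at equivalence = 0.001370/0.3931 = 0.003485 L.
At equivalence all the acid is converted to C3H5O3-; total volume = 0.02712 + 0.003485 = 0.03060 L, so [C3H5O3-] = 0.001370/0.03060 = 0.04476 M.
Kb = Kw/Ka = 1.0e-14 / 1.4 x 10^-4 = 7.14e-11.
[OH^-] = sqrt(Kb x [C3H5O3-]) = sqrt(7.14e-11 x 0.04476) = 1.79e-6 M.
pOH = 5.75, so pH = 14.00 - 5.75 = 8.25.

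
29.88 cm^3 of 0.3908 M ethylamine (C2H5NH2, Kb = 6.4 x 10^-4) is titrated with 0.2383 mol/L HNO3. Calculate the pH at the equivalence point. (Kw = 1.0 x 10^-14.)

n(C2H5NH2) = 0.3908 x 0.02988 = 0.01168 mol; V(HNO3) at equivalence = 0.01168/0.2383 = 0.04900 L.
At equivalence the base is fully converted to C2H5NH3+; total volume = 0.07888 L, so [C2H5NH3+] = 0.01168/0.07888 = 0.1480 M.
Ka(C2H5NH3+) = Kw/Kb = 1.0e-14 / 6.4 x 10^-4 = 1.56e-11.
[H^+] = sqrt(Ka x [C2H5NH3+]) = sqrt(1.56e-11 x 0.1480) = 1.52e-6 M.
pH = -log(1.52e-6) = 5.82.

5.82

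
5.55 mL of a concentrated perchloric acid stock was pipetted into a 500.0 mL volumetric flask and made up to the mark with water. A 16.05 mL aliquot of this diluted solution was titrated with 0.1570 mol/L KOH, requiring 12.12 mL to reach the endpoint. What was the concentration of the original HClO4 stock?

n(KOH) = 0.1570 x 0.01212 = 0.001903 mol.
n(HClO4) in the aliquot = 0.001903 mol.
[diluted HClO4] = 0.001903 / 0.01605 = 0.1186 M.
Dilution factor = 500.0/5.550 = 90.09, so [stock] = 0.1186 x 90.09 = 10.7 M.

10.7 M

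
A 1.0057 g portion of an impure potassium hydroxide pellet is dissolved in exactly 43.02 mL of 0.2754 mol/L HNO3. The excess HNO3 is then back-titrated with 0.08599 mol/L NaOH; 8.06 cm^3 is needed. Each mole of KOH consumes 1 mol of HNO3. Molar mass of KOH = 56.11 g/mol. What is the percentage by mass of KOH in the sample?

62.2%

Total n(HNO3) added = 0.2754 x 0.04302 = 0.01185 mol.
n(NaOH) used = 0.08599 x 0.008060 = 0.0006931 mol, which equals the excess n(HNO3).
So n(HNO3) consumed by the sample = 0.01185 - 0.0006931 = 0.01115 mol.
n(KOH) = 0.01115 / 1 = 0.01115 mol.
mass KOH = 0.01115 x 56.11 = 0.6259 g, so %KOH = 0.6259/1.0057 x 100 = 62.2%.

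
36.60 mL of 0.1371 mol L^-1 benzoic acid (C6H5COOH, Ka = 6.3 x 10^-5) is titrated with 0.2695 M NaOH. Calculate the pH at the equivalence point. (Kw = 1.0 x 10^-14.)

8.58

n(C6H5COOH) = 0.1371 x 0.03660 = 0.005018 mol; V(NaOH) at equivalence = 0.005018/0.2695 = 0.01862 L.
At equivalence all the acid is converted to C6H5COO-; total volume = 0.03660 + 0.01862 = 0.05522 L, so [C6H5COO-] = 0.005018/0.05522 = 0.09087 M.
Kb = Kw/Ka = 1.0e-14 / 6.3 x 10^-5 = 1.59e-10.
[OH^-] = sqrt(Kb x [C6H5COO-]) = sqrt(1.59e-10 x 0.09087) = 3.80e-6 M.
pOH = 5.42, so pH = 14.00 - 5.42 = 8.58.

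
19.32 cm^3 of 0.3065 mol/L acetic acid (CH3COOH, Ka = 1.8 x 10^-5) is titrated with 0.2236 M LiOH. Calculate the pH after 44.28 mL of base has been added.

n(acid) = 0.3065 x 0.01932 = 0.005922 mol; n(LiOH) added = 0.2236 x 0.04428 = 0.009901 mol.
Base is in excess by 0.009901 - 0.005922 = 0.003979 mol in a total volume of 0.06360 L.
[OH^-] = 0.003979/0.06360 = 0.06257 M, so pOH = 1.20 and pH = 14.00 - 1.20 = 12.80.

12.80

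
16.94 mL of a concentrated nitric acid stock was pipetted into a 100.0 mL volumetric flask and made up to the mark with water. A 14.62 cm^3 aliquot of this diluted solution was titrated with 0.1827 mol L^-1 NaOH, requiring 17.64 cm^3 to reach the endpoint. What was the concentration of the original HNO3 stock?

1.30 M

n(NaOH) = 0.1827 x 0.01764 = 0.003223 mol.
n(HNO3) in the aliquot = 0.003223 mol.
[diluted HNO3] = 0.003223 / 0.01462 = 0.2204 M.
Dilution factor = 100.0/16.94 = 5.903, so [stock] = 0.2204 x 5.903 = 1.30 M.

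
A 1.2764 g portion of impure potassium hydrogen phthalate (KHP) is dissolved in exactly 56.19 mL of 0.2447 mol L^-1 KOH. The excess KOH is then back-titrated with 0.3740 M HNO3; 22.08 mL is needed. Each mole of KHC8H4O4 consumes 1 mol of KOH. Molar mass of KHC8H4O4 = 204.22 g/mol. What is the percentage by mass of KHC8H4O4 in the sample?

87.9%

Total n(KOH) added = 0.2447 x 0.05619 = 0.01375 mol.
n(HNO3) used = 0.3740 x 0.02208 = 0.008258 mol, which equals the excess n(KOH).
So n(KOH) consumed by the sample = 0.01375 - 0.008258 = 0.005492 mol.
n(KHC8H4O4) = 0.005492 / 1 = 0.005492 mol.
mass KHC8H4O4 = 0.005492 x 204.22 = 1.122 g, so %KHC8H4O4 = 1.122/1.2764 x 100 = 87.9%.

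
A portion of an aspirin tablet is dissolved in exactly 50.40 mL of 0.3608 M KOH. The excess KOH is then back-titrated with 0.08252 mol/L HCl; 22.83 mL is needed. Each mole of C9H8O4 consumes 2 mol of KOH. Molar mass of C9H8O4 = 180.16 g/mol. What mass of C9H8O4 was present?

Total n(KOH) added = 0.3608 x 0.05040 = 0.01818 mol.
n(HCl) used = 0.08252 x 0.02283 = 0.001884 mol, which equals the excess n(KOH).
So n(KOH) consumed by the sample = 0.01818 - 0.001884 = 0.01630 mol.
n(C9H8O4) = 0.01630 / 2 = 0.008150 mol.
mass = 0.008150 mol x 180.16 g/mol = 1.47 g.

1.47 g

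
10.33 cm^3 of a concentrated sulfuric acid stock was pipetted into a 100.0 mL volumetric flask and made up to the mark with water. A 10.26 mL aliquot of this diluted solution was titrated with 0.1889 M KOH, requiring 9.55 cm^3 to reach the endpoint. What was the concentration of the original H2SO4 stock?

0.851 M

n(KOH) = 0.1889 x 0.009550 = 0.001804 mol.
n(H2SO4) in the aliquot = 0.001804 x 1/2 = 0.0009020 mol.
[diluted H2SO4] = 0.0009020 / 0.01026 = 0.08791 M.
Dilution factor = 100.0/10.33 = 9.681, so [stock] = 0.08791 x 9.681 = 0.851 M.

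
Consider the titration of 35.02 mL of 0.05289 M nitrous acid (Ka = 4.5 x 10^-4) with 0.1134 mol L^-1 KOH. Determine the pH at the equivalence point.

n(HNO2) = 0.05289 x 0.03502 = 0.001852 mol; V(KOH) at equivalence = 0.001852/0.1134 = 0.01633 L.
At equivalence all the acid is converted to NO2-; total volume = 0.03502 + 0.01633 = 0.05135 L, so [NO2-] = 0.001852/0.05135 = 0.03607 M.
Kb = Kw/Ka = 1.0e-14 / 4.5 x 10^-4 = 2.22e-11.
[OH^-] = sqrt(Kb x [NO2-]) = sqrt(2.22e-11 x 0.03607) = 8.95e-7 M.
pOH = 6.05, so pH = 14.00 - 6.05 = 7.95.

7.95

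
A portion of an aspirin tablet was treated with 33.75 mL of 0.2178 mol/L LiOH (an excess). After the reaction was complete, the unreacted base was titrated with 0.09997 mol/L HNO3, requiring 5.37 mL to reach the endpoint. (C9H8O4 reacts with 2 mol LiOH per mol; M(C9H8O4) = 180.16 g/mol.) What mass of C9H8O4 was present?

Total n(LiOH) added = 0.2178 x 0.03375 = 0.007351 mol.
n(HNO3) used = 0.09997 x 0.005370 = 0.0005368 mol, which equals the excess n(LiOH).
So n(LiOH) consumed by the sample = 0.007351 - 0.0005368 = 0.006814 mol.
n(C9H8O4) = 0.006814 / 2 = 0.003407 mol.
mass = 0.003407 mol x 180.16 g/mol = 0.614 g.

0.614 g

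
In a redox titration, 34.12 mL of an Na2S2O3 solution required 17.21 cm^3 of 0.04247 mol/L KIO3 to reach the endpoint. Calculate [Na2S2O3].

0.129 M

n(KIO3) = 0.04247 x 0.01721 = 0.0007309 mol.
From the balanced equation, 1 mol KIO3 reacts with 6 mol Na2S2O3, so n(Na2S2O3) = 0.0007309 x 6/1 = 0.004385 mol.
[Na2S2O3] = 0.004385 / 0.03412 L = 0.129 M.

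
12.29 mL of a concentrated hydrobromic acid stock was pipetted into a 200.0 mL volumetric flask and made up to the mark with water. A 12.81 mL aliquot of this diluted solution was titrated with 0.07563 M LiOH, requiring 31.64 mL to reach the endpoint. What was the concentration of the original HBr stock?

3.04 M

n(LiOH) = 0.07563 x 0.03164 = 0.002393 mol.
n(HBr) in the aliquot = 0.002393 mol.
[diluted HBr] = 0.002393 / 0.01281 = 0.1868 M.
Dilution factor = 200.0/12.29 = 16.27, so [stock] = 0.1868 x 16.27 = 3.04 M.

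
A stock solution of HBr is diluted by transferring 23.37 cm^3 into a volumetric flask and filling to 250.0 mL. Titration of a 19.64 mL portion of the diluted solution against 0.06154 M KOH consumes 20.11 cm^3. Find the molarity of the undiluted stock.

0.674 M

n(KOH) = 0.06154 x 0.02011 = 0.001238 mol.
n(HBr) in the aliquot = 0.001238 mol.
[diluted HBr] = 0.001238 / 0.01964 = 0.06301 M.
Dilution factor = 250.0/23.37 = 10.70, so [stock] = 0.06301 x 10.70 = 0.674 M.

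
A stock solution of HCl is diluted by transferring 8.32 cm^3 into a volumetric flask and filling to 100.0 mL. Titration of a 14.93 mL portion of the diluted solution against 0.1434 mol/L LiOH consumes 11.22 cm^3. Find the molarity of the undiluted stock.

n(LiOH) = 0.1434 x 0.01122 = 0.001609 mol.
n(HCl) in the aliquot = 0.001609 mol.
[diluted HCl] = 0.001609 / 0.01493 = 0.1078 M.
Dilution factor = 100.0/8.320 = 12.02, so [stock] = 0.1078 x 12.02 = 1.30 M.

1.30 M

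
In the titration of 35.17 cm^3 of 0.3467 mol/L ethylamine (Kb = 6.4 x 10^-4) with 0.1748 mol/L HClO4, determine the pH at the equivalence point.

5.87

n(C2H5NH2) = 0.3467 x 0.03517 = 0.01219 mol; V(HClO4) at equivalence = 0.01219/0.1748 = 0.06976 L.
At equivalence the base is fully converted to C2H5NH3+; total volume = 0.1049 L, so [C2H5NH3+] = 0.01219/0.1049 = 0.1162 M.
Ka(C2H5NH3+) = Kw/Kb = 1.0e-14 / 6.4 x 10^-4 = 1.56e-11.
[H^+] = sqrt(Ka x [C2H5NH3+]) = sqrt(1.56e-11 x 0.1162) = 1.35e-6 M.
pH = -log(1.35e-6) = 5.87.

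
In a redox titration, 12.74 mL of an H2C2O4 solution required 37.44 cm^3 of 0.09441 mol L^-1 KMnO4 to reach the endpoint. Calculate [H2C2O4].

0.694 M

n(KMnO4) = 0.09441 x 0.03744 = 0.003535 mol.
From the balanced equation, 2 mol KMnO4 reacts with 5 mol H2C2O4, so n(H2C2O4) = 0.003535 x 5/2 = 0.008837 mol.
[H2C2O4] = 0.008837 / 0.01274 L = 0.694 M.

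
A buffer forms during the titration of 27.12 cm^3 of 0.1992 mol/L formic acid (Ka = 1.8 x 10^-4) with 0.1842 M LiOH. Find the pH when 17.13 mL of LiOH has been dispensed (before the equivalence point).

3.89

Initial n(HCOOH) = 0.1992 x 0.02712 = 0.005402 mol.
n(LiOH) added = 0.1842 x 0.01713 = 0.003155 mol, converting that many moles of HCOOH to HCOO-.
Remaining n(HCOOH) = 0.002247 mol; n(HCOO-) = 0.003155 mol.
By Henderson-Hasselbalch, pH = pKa + log([A^-]/[HA]) = 3.74 + log(0.003155/0.002247) = 3.74 + (+0.15) = 3.89.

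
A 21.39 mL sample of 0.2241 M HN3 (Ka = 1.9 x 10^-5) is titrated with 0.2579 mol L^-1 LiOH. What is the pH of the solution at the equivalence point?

n(HN3) = 0.2241 x 0.02139 = 0.004793 mol; V(LiOH) at equivalence = 0.004793/0.2579 = 0.01859 L.
At equivalence all the acid is converted to N3-; total volume = 0.02139 + 0.01859 = 0.03998 L, so [N3-] = 0.004793/0.03998 = 0.1199 M.
Kb = Kw/Ka = 1.0e-14 / 1.9 x 10^-5 = 5.26e-10.
[OH^-] = sqrt(Kb x [N3-]) = sqrt(5.26e-10 x 0.1199) = 7.94e-6 M.
pOH = 5.10, so pH = 14.00 - 5.10 = 8.90.

8.90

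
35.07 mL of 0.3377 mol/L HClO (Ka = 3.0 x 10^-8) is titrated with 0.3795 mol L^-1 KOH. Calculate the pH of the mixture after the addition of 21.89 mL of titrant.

Initial n(HClO) = 0.3377 x 0.03507 = 0.01184 mol.
n(KOH) added = 0.3795 x 0.02189 = 0.008307 mol, converting that many moles of HClO to ClO-.
Remaining n(HClO) = 0.003536 mol; n(ClO-) = 0.008307 mol.
By Henderson-Hasselbalch, pH = pKa + log([A^-]/[HA]) = 7.52 + log(0.008307/0.003536) = 7.52 + (+0.37) = 7.89.

7.89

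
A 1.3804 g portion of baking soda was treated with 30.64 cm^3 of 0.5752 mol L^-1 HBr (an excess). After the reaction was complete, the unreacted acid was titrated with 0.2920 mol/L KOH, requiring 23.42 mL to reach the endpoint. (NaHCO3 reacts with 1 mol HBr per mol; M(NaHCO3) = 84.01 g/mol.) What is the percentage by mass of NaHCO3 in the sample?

65.6%

Total n(HBr) added = 0.5752 x 0.03064 = 0.01762 mol.
n(KOH) used = 0.2920 x 0.02342 = 0.006839 mol, which equals the excess n(HBr).
So n(HBr) consumed by the sample = 0.01762 - 0.006839 = 0.01079 mol.
n(NaHCO3) = 0.01079 / 1 = 0.01079 mol.
mass NaHCO3 = 0.01079 x 84.01 = 0.9061 g, so %NaHCO3 = 0.9061/1.3804 x 100 = 65.6%.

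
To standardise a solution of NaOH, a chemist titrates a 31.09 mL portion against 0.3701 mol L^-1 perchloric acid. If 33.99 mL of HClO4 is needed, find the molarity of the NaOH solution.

0.405 M

n(HClO4) delivered = 0.3701 x 0.03399 = 0.01258 mol.
For a 1:1 reaction, n(NaOH) = 0.01258 mol.
[NaOH] = 0.01258 mol / 0.03109 L = 0.405 M.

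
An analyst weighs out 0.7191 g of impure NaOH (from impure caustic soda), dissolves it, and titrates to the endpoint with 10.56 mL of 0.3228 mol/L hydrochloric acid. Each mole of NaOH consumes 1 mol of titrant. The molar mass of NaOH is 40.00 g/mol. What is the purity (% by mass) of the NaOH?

n(HCl) = 0.3228 x 0.01056 = 0.003409 mol.
n(NaOH) = 0.003409 / 1 = 0.003409 mol.
mass of NaOH = 0.003409 x 40.00 = 0.1364 g.
% purity = 0.1364 / 0.7191 x 100 = 19.0%.

19.0%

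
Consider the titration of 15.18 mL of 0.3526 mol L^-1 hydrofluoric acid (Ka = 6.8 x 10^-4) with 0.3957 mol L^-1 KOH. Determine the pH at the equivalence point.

n(HF) = 0.3526 x 0.01518 = 0.005352 mol; V(KOH) at equivalence = 0.005352/0.3957 = 0.01353 L.
At equivalence all the acid is converted to F-; total volume = 0.01518 + 0.01353 = 0.02871 L, so [F-] = 0.005352/0.02871 = 0.1865 M.
Kb = Kw/Ka = 1.0e-14 / 6.8 x 10^-4 = 1.47e-11.
[OH^-] = sqrt(Kb x [F-]) = sqrt(1.47e-11 x 0.1865) = 1.66e-6 M.
pOH = 5.78, so pH = 14.00 - 5.78 = 8.22.

8.22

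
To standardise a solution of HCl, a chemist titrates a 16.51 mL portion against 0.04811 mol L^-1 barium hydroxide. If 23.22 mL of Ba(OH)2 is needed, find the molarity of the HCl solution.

n(Ba(OH)2) delivered = 0.04811 x 0.02322 = 0.001117 mol.
The reaction is 2 HCl + 1 Ba(OH)2, so n(HCl) = 0.001117 x 2/1 = 0.002234 mol.
[HCl] = 0.002234 mol / 0.01651 L = 0.135 M.

0.135 M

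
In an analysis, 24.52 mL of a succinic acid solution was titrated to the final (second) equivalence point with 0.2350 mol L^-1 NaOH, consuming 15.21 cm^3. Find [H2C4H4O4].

0.0729 M

n(NaOH) = 0.2350 x 0.01521 = 0.003574 mol.
At the final (second) equivalence point, 2 mol OH^- react per mol H2C4H4O4, so n(H2C4H4O4) = 0.003574 / 2 = 0.001787 mol.
[H2C4H4O4] = 0.001787 / 0.02452 L = 0.0729 M.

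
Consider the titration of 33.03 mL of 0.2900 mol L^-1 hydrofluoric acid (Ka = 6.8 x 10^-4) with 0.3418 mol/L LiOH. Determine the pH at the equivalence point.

n(HF) = 0.2900 x 0.03303 = 0.009579 mol; V(LiOH) at equivalence = 0.009579/0.3418 = 0.02802 L.
At equivalence all the acid is converted to F-; total volume = 0.03303 + 0.02802 = 0.06105 L, so [F-] = 0.009579/0.06105 = 0.1569 M.
Kb = Kw/Ka = 1.0e-14 / 6.8 x 10^-4 = 1.47e-11.
[OH^-] = sqrt(Kb x [F-]) = sqrt(1.47e-11 x 0.1569) = 1.52e-6 M.
pOH = 5.82, so pH = 14.00 - 5.82 = 8.18.

8.18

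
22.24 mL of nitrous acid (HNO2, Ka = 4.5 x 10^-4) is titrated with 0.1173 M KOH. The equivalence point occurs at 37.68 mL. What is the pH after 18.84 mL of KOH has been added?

18.84 mL is exactly half the equivalence volume (37.68/2), i.e. the half-equivalence point.
There, n(HA) = n(A^-), so pH = pKa = -log(4.5 x 10^-4) = 3.35.

3.35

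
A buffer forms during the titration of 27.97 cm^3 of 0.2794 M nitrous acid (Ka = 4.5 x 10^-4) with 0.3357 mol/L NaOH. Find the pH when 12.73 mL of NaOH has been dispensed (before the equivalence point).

3.43

Initial n(HNO2) = 0.2794 x 0.02797 = 0.007815 mol.
n(NaOH) added = 0.3357 x 0.01273 = 0.004273 mol, converting that many moles of HNO2 to NO2-.
Remaining n(HNO2) = 0.003541 mol; n(NO2-) = 0.004273 mol.
By Henderson-Hasselbalch, pH = pKa + log([A^-]/[HA]) = 3.35 + log(0.004273/0.003541) = 3.35 + (+0.08) = 3.43.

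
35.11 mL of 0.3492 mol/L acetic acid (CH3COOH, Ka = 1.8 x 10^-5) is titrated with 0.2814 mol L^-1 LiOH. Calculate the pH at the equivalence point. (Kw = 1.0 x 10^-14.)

8.97

n(CH3COOH) = 0.3492 x 0.03511 = 0.01226 mol; V(LiOH) at equivalence = 0.01226/0.2814 = 0.04357 L.
At equivalence all the acid is converted to CH3COO-; total volume = 0.03511 + 0.04357 = 0.07868 L, so [CH3COO-] = 0.01226/0.07868 = 0.1558 M.
Kb = Kw/Ka = 1.0e-14 / 1.8 x 10^-5 = 5.56e-10.
[OH^-] = sqrt(Kb x [CH3COO-]) = sqrt(5.56e-10 x 0.1558) = 9.30e-6 M.
pOH = 5.03, so pH = 14.00 - 5.03 = 8.97.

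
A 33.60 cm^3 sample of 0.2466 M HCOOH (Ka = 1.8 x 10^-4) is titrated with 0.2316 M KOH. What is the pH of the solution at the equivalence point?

8.41

n(HCOOH) = 0.2466 x 0.03360 = 0.008286 mol; V(KOH) at equivalence = 0.008286/0.2316 = 0.03578 L.
At equivalence all the acid is converted to HCOO-; total volume = 0.03360 + 0.03578 = 0.06938 L, so [HCOO-] = 0.008286/0.06938 = 0.1194 M.
Kb = Kw/Ka = 1.0e-14 / 1.8 x 10^-4 = 5.56e-11.
[OH^-] = sqrt(Kb x [HCOO-]) = sqrt(5.56e-11 x 0.1194) = 2.58e-6 M.
pOH = 5.59, so pH = 14.00 - 5.59 = 8.41.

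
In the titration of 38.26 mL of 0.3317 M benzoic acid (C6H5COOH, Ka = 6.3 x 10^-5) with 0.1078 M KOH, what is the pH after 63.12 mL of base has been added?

4.26

Initial n(C6H5COOH) = 0.3317 x 0.03826 = 0.01269 mol.
n(KOH) added = 0.1078 x 0.06312 = 0.006804 mol, converting that many moles of C6H5COOH to C6H5COO-.
Remaining n(C6H5COOH) = 0.005887 mol; n(C6H5COO-) = 0.006804 mol.
By Henderson-Hasselbalch, pH = pKa + log([A^-]/[HA]) = 4.20 + log(0.006804/0.005887) = 4.20 + (+0.06) = 4.26.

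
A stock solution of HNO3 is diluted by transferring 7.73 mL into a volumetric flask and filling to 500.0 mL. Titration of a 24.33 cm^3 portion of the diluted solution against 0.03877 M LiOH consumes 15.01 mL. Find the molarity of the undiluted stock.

n(LiOH) = 0.03877 x 0.01501 = 0.0005819 mol.
n(HNO3) in the aliquot = 0.0005819 mol.
[diluted HNO3] = 0.0005819 / 0.02433 = 0.02392 M.
Dilution factor = 500.0/7.730 = 64.68, so [stock] = 0.02392 x 64.68 = 1.55 M.

1.55 M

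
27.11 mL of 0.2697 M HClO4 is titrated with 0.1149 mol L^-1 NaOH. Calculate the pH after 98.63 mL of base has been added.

n(acid) = 0.2697 x 0.02711 = 0.007312 mol; n(NaOH) added = 0.1149 x 0.09863 = 0.01133 mol.
Base is in excess by 0.01133 - 0.007312 = 0.004021 mol in a total volume of 0.1257 L.
[OH^-] = 0.004021/0.1257 = 0.03198 M, so pOH = 1.50 and pH = 14.00 - 1.50 = 12.50.

12.50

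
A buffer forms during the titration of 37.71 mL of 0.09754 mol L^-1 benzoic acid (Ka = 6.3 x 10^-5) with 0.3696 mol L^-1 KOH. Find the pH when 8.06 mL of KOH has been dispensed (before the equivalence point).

4.83

Initial n(C6H5COOH) = 0.09754 x 0.03771 = 0.003678 mol.
n(KOH) added = 0.3696 x 0.008060 = 0.002979 mol, converting that many moles of C6H5COOH to C6H5COO-.
Remaining n(C6H5COOH) = 0.0006993 mol; n(C6H5COO-) = 0.002979 mol.
By Henderson-Hasselbalch, pH = pKa + log([A^-]/[HA]) = 4.20 + log(0.002979/0.0006993) = 4.20 + (+0.63) = 4.83.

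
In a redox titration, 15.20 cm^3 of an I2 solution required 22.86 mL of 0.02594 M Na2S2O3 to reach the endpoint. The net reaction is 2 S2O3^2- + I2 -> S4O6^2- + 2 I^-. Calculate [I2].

0.0195 M

n(Na2S2O3) = 0.02594 x 0.02286 = 0.0005930 mol.
From the balanced equation, 2 mol Na2S2O3 reacts with 1 mol I2, so n(I2) = 0.0005930 x 1/2 = 0.0002965 mol.
[I2] = 0.0002965 / 0.01520 L = 0.0195 M.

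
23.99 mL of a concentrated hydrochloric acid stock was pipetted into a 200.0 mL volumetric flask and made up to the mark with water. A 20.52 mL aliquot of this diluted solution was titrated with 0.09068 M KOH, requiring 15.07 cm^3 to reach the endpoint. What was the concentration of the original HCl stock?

0.555 M

n(KOH) = 0.09068 x 0.01507 = 0.001367 mol.
n(HCl) in the aliquot = 0.001367 mol.
[diluted HCl] = 0.001367 / 0.02052 = 0.06660 M.
Dilution factor = 200.0/23.99 = 8.337, so [stock] = 0.06660 x 8.337 = 0.555 M.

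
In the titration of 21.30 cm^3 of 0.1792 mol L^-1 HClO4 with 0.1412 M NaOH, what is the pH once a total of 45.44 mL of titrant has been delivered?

n(acid) = 0.1792 x 0.02130 = 0.003817 mol; n(NaOH) added = 0.1412 x 0.04544 = 0.006416 mol.
Base is in excess by 0.006416 - 0.003817 = 0.002599 mol in a total volume of 0.06674 L.
[OH^-] = 0.002599/0.06674 = 0.03894 M, so pOH = 1.41 and pH = 14.00 - 1.41 = 12.59.

12.59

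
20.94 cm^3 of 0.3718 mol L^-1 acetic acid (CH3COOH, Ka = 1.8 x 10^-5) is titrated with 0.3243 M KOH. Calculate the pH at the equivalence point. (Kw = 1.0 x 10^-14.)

8.99

n(CH3COOH) = 0.3718 x 0.02094 = 0.007785 mol; V(KOH) at equivalence = 0.007785/0.3243 = 0.02401 L.
At equivalence all the acid is converted to CH3COO-; total volume = 0.02094 + 0.02401 = 0.04495 L, so [CH3COO-] = 0.007785/0.04495 = 0.1732 M.
Kb = Kw/Ka = 1.0e-14 / 1.8 x 10^-5 = 5.56e-10.
[OH^-] = sqrt(Kb x [CH3COO-]) = sqrt(5.56e-10 x 0.1732) = 9.81e-6 M.
pOH = 5.01, so pH = 14.00 - 5.01 = 8.99.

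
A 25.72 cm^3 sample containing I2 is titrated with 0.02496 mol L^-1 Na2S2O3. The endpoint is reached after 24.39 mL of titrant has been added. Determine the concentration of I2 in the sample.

0.0118 M

n(Na2S2O3) = 0.02496 x 0.02439 = 0.0006088 mol.
From the balanced equation, 2 mol Na2S2O3 reacts with 1 mol I2, so n(I2) = 0.0006088 x 1/2 = 0.0003044 mol.
[I2] = 0.0003044 / 0.02572 L = 0.0118 M.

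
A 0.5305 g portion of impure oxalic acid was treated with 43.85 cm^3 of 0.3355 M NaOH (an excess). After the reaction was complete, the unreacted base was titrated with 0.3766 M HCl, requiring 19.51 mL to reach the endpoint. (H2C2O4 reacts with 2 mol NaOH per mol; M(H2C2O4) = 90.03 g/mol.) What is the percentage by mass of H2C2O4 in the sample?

Total n(NaOH) added = 0.3355 x 0.04385 = 0.01471 mol.
n(HCl) used = 0.3766 x 0.01951 = 0.007347 mol, which equals the excess n(NaOH).
So n(NaOH) consumed by the sample = 0.01471 - 0.007347 = 0.007364 mol.
n(H2C2O4) = 0.007364 / 2 = 0.003682 mol.
mass H2C2O4 = 0.003682 x 90.03 = 0.3315 g, so %H2C2O4 = 0.3315/0.5305 x 100 = 62.5%.

62.5%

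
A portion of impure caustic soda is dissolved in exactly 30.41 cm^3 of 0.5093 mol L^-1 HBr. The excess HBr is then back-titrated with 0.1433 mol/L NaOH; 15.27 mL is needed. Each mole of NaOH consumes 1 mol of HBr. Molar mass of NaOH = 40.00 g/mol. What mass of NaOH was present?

Total n(HBr) added = 0.5093 x 0.03041 = 0.01549 mol.
n(NaOH) used = 0.1433 x 0.01527 = 0.002188 mol, which equals the excess n(HBr).
So n(HBr) consumed by the sample = 0.01549 - 0.002188 = 0.01330 mol.
n(NaOH) = 0.01330 / 1 = 0.01330 mol.
mass = 0.01330 mol x 40.00 g/mol = 0.532 g.

0.532 g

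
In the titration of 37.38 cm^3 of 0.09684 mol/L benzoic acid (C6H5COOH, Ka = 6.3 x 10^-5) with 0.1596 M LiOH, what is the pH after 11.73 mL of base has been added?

Initial n(C6H5COOH) = 0.09684 x 0.03738 = 0.003620 mol.
n(LiOH) added = 0.1596 x 0.01173 = 0.001872 mol, converting that many moles of C6H5COOH to C6H5COO-.
Remaining n(C6H5COOH) = 0.001748 mol; n(C6H5COO-) = 0.001872 mol.
By Henderson-Hasselbalch, pH = pKa + log([A^-]/[HA]) = 4.20 + log(0.001872/0.001748) = 4.20 + (+0.03) = 4.23.

4.23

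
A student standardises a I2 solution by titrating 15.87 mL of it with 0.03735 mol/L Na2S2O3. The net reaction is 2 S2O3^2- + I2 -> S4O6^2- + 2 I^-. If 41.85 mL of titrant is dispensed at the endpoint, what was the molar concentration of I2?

n(Na2S2O3) = 0.03735 x 0.04185 = 0.001563 mol.
From the balanced equation, 2 mol Na2S2O3 reacts with 1 mol I2, so n(I2) = 0.001563 x 1/2 = 0.0007815 mol.
[I2] = 0.0007815 / 0.01587 L = 0.0492 M.

0.0492 M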